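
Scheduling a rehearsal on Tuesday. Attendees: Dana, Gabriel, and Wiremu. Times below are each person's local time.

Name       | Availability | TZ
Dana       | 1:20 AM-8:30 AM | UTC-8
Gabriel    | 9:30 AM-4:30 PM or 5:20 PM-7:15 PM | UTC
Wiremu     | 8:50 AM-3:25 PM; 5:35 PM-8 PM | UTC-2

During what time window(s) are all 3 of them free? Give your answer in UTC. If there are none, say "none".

Dana in UTC: 09:20-16:30 (add 8h to convert from UTC-8).
Gabriel in UTC: 09:30-16:30, 17:20-19:15.
Wiremu in UTC: 10:50-17:25, 19:35-22:00 (add 2h to convert from UTC-2).
Dana ∩ Gabriel: 09:30-16:30.
Dana ∩ Gabriel ∩ Wiremu: 10:50-16:30.
So the common availability across everyone is 10:50-16:30.

10:50-16:30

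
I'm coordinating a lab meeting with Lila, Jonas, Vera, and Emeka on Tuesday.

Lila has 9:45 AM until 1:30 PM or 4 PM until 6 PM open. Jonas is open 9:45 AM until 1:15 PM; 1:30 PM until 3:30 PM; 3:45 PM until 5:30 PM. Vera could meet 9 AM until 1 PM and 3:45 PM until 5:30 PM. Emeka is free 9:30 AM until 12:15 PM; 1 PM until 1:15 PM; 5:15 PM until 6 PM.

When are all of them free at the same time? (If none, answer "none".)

Lila ∩ Jonas: 09:45-13:15, 16:00-17:30.
Lila ∩ Jonas ∩ Vera: 09:45-13:00, 16:00-17:30.
Lila ∩ Jonas ∩ Vera ∩ Emeka: 09:45-12:15, 17:15-17:30.

09:45-12:15, 17:15-17:30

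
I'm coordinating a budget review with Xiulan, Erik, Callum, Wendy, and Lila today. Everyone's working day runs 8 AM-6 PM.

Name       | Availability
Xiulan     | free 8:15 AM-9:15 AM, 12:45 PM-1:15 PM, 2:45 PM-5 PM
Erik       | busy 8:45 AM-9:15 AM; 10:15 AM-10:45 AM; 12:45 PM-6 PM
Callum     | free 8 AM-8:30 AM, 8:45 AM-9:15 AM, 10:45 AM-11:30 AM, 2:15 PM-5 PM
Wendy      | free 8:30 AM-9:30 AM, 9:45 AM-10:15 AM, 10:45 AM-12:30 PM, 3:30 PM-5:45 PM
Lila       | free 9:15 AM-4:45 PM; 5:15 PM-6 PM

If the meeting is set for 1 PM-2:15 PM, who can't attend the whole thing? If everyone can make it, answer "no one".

Xiulan free: 08:15-09:15, 12:45-13:15, 14:45-17:00.
Erik free: 08:00-08:45, 09:15-10:15, 10:45-12:45 (invert busy blocks within the working day).
Callum free: 08:00-08:30, 08:45-09:15, 10:45-11:30, 14:15-17:00.
Wendy free: 08:30-09:30, 09:45-10:15, 10:45-12:30, 15:30-17:45.
Lila free: 09:15-16:45, 17:15-18:00.
Xiulan: not fully free for 13:00-14:15. Erik: not fully free for 13:00-14:15. Callum: not fully free for 13:00-14:15. Wendy: not fully free for 13:00-14:15. Lila: free for 13:00-14:15.

Callum, Erik, Wendy, Xiulan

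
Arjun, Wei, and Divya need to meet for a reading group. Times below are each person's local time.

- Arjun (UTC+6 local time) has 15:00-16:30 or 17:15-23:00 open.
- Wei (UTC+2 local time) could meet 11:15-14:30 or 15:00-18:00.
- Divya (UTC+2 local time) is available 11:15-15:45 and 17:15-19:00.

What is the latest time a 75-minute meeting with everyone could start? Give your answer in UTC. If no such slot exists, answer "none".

Arjun in UTC: 09:00-10:30, 11:15-17:00 (subtract 6h to convert from UTC+6).
Wei in UTC: 09:15-12:30, 13:00-16:00 (subtract 2h to convert from UTC+2).
Divya in UTC: 09:15-13:45, 15:15-17:00 (subtract 2h to convert from UTC+2).
Arjun ∩ Wei: 09:15-10:30, 11:15-12:30, 13:00-16:00.
Arjun ∩ Wei ∩ Divya: 09:15-10:30, 11:15-12:30, 13:00-13:45, 15:15-16:00.
Those are the intersection windows.
The last common window of at least 75 minutes is 11:15-12:30; a 75-minute meeting can start as late as 11:15 and still end by 12:30.

11:15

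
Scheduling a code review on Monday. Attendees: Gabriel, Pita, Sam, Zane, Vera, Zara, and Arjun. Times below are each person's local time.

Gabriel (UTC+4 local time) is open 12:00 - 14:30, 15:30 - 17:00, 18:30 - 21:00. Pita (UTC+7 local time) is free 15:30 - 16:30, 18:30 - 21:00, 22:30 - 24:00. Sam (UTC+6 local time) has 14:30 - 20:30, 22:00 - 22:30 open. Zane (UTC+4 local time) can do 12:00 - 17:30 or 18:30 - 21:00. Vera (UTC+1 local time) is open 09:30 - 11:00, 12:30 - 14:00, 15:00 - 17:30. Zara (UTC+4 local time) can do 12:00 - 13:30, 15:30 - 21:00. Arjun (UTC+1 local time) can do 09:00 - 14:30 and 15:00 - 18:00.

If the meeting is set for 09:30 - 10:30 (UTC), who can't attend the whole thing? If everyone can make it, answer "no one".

Gabriel in UTC: 08:00-10:30, 11:30-13:00, 14:30-17:00 (subtract 4h to convert from UTC+4).
Pita in UTC: 08:30-09:30, 11:30-14:00, 15:30-17:00 (subtract 7h to convert from UTC+7).
Sam in UTC: 08:30-14:30, 16:00-16:30 (subtract 6h to convert from UTC+6).
Zane in UTC: 08:00-13:30, 14:30-17:00 (subtract 4h to convert from UTC+4).
Vera in UTC: 08:30-10:00, 11:30-13:00, 14:00-16:30 (subtract 1h to convert from UTC+1).
Zara in UTC: 08:00-09:30, 11:30-17:00 (subtract 4h to convert from UTC+4).
Arjun in UTC: 08:00-13:30, 14:00-17:00 (subtract 1h to convert from UTC+1).
Gabriel: free for 09:30-10:30. Pita: not fully free for 09:30-10:30. Sam: free for 09:30-10:30. Zane: free for 09:30-10:30. Vera: not fully free for 09:30-10:30. Zara: not fully free for 09:30-10:30. Arjun: free for 09:30-10:30.

Pita, Vera, Zara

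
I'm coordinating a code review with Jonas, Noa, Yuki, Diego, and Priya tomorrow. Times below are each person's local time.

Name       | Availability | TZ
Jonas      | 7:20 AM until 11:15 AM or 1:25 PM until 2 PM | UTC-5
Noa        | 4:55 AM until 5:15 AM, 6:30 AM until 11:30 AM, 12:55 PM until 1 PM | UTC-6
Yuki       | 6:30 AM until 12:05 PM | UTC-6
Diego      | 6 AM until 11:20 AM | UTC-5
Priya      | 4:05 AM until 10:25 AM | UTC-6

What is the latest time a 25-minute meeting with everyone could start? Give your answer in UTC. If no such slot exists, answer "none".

Jonas in UTC: 12:20-16:15, 18:25-19:00 (add 5h to convert from UTC-5).
Noa in UTC: 10:55-11:15, 12:30-17:30, 18:55-19:00 (add 6h to convert from UTC-6).
Yuki in UTC: 12:30-18:05 (add 6h to convert from UTC-6).
Diego in UTC: 11:00-16:20 (add 5h to convert from UTC-5).
Priya in UTC: 10:05-16:25 (add 6h to convert from UTC-6).
Jonas ∩ Noa: 12:30-16:15, 18:55-19:00.
Jonas ∩ Noa ∩ Yuki: 12:30-16:15.
Jonas ∩ Noa ∩ Yuki ∩ Diego: 12:30-16:15.
Jonas ∩ Noa ∩ Yuki ∩ Diego ∩ Priya: 12:30-16:15.
Those are the intersection windows.
The last common window of at least 25 minutes is 12:30-16:15; a 25-minute meeting can start as late as 15:50 and still end by 16:15.

15:50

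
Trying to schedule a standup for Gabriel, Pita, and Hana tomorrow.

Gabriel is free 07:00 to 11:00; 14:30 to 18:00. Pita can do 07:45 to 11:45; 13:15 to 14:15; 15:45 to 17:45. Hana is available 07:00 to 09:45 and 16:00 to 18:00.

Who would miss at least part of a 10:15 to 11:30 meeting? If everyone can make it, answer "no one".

Gabriel, Hana

Gabriel: not fully free for 10:15-11:30. Pita: free for 10:15-11:30. Hana: not fully free for 10:15-11:30.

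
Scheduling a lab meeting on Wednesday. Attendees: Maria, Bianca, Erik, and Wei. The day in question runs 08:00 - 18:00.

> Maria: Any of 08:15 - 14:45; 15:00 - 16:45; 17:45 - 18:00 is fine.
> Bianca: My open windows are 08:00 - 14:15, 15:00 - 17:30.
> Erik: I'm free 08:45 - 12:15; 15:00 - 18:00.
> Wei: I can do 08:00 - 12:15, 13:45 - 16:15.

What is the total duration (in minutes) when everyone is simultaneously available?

Maria ∩ Bianca: 08:15-14:15, 15:00-16:45.
Maria ∩ Bianca ∩ Erik: 08:45-12:15, 15:00-16:45.
Maria ∩ Bianca ∩ Erik ∩ Wei: 08:45-12:15, 15:00-16:15.
Those are the intersection windows.
Summing the common windows: 210 + 75 = 285 minutes.

285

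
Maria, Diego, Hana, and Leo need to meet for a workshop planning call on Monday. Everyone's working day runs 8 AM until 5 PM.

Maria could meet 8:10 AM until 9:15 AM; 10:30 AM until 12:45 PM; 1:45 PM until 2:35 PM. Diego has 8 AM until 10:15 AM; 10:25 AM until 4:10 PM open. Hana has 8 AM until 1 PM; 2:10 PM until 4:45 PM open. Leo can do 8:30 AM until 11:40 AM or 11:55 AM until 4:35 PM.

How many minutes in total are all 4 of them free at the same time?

Maria ∩ Diego: 08:10-09:15, 10:30-12:45, 13:45-14:35.
Maria ∩ Diego ∩ Hana: 08:10-09:15, 10:30-12:45, 14:10-14:35.
Maria ∩ Diego ∩ Hana ∩ Leo: 08:30-09:15, 10:30-11:40, 11:55-12:45, 14:10-14:35.
Summing the common windows: 45 + 70 + 50 + 25 = 190 minutes.

190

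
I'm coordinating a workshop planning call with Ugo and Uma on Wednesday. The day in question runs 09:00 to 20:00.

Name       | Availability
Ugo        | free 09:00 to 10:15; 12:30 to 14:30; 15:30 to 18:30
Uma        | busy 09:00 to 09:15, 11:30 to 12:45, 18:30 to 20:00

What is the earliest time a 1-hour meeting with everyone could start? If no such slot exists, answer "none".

09:15

Ugo free: 09:00-10:15, 12:30-14:30, 15:30-18:30.
Uma free: 09:15-11:30, 12:45-18:30 (invert busy blocks within the working day).
Ugo ∩ Uma: 09:15-10:15, 12:45-14:30, 15:30-18:30.
Those are the intersection windows.
The first common window of at least 60 minutes is 09:15-10:15, so the earliest start is 09:15.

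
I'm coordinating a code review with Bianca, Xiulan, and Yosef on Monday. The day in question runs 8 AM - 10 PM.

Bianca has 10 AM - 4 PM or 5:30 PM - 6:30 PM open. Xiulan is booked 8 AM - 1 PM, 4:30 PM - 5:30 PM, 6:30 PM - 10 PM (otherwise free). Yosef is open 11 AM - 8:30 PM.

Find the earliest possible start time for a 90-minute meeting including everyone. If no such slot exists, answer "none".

13:00

Bianca free: 10:00-16:00, 17:30-18:30.
Xiulan free: 13:00-16:30, 17:30-18:30 (invert busy blocks within the working day).
Yosef free: 11:00-20:30.
Bianca ∩ Xiulan: 13:00-16:00, 17:30-18:30.
Bianca ∩ Xiulan ∩ Yosef: 13:00-16:00, 17:30-18:30.
The first common window of at least 90 minutes is 13:00-16:00, so the earliest start is 13:00.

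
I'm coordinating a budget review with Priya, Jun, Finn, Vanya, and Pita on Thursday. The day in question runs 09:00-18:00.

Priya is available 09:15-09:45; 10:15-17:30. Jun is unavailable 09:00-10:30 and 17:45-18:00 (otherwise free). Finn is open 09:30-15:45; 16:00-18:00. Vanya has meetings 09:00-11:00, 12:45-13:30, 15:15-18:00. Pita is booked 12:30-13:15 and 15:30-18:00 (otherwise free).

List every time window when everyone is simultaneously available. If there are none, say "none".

11:00-12:30, 13:30-15:15

Priya free: 09:15-09:45, 10:15-17:30.
Jun free: 10:30-17:45 (invert busy blocks within the working day).
Finn free: 09:30-15:45, 16:00-18:00.
Vanya free: 11:00-12:45, 13:30-15:15 (invert busy blocks within the working day).
Pita free: 09:00-12:30, 13:15-15:30 (invert busy blocks within the working day).
Priya ∩ Jun: 10:30-17:30.
Priya ∩ Jun ∩ Finn: 10:30-15:45, 16:00-17:30.
Priya ∩ Jun ∩ Finn ∩ Vanya: 11:00-12:45, 13:30-15:15.
Priya ∩ Jun ∩ Finn ∩ Vanya ∩ Pita: 11:00-12:30, 13:30-15:15.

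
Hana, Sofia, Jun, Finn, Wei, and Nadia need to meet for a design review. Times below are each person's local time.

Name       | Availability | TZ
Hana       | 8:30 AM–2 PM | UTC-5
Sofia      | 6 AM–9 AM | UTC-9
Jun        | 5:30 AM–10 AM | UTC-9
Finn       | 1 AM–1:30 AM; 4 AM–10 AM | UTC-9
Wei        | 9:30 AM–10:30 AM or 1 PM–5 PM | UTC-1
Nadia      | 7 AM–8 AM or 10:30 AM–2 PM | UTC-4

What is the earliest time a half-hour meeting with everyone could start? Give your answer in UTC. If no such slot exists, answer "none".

Hana in UTC: 13:30-19:00 (add 5h to convert from UTC-5).
Sofia in UTC: 15:00-18:00 (add 9h to convert from UTC-9).
Jun in UTC: 14:30-19:00 (add 9h to convert from UTC-9).
Finn in UTC: 10:00-10:30, 13:00-19:00 (add 9h to convert from UTC-9).
Wei in UTC: 10:30-11:30, 14:00-18:00 (add 1h to convert from UTC-1).
Nadia in UTC: 11:00-12:00, 14:30-18:00 (add 4h to convert from UTC-4).
Hana ∩ Sofia: 15:00-18:00.
Hana ∩ Sofia ∩ Jun: 15:00-18:00.
Hana ∩ Sofia ∩ Jun ∩ Finn: 15:00-18:00.
Hana ∩ Sofia ∩ Jun ∩ Finn ∩ Wei: 15:00-18:00.
Hana ∩ Sofia ∩ Jun ∩ Finn ∩ Wei ∩ Nadia: 15:00-18:00.
The first common window of at least 30 minutes is 15:00-18:00, so the earliest start is 15:00.

15:00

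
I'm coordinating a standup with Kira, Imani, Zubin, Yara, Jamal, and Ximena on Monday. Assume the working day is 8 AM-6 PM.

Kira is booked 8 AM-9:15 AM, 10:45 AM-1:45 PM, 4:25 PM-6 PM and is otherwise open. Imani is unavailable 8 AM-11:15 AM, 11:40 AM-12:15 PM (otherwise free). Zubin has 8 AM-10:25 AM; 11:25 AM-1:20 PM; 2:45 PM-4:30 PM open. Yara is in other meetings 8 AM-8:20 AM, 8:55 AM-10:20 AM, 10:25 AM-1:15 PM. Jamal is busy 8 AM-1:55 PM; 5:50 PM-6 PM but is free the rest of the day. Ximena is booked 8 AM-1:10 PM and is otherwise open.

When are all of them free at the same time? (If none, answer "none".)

Kira free: 09:15-10:45, 13:45-16:25 (invert busy blocks within the working day).
Imani free: 11:15-11:40, 12:15-18:00 (invert busy blocks within the working day).
Zubin free: 08:00-10:25, 11:25-13:20, 14:45-16:30.
Yara free: 08:20-08:55, 10:20-10:25, 13:15-18:00 (invert busy blocks within the working day).
Jamal free: 13:55-17:50 (invert busy blocks within the working day).
Ximena free: 13:10-18:00 (invert busy blocks within the working day).
Kira ∩ Imani: 13:45-16:25.
Kira ∩ Imani ∩ Zubin: 14:45-16:25.
Kira ∩ Imani ∩ Zubin ∩ Yara: 14:45-16:25.
Kira ∩ Imani ∩ Zubin ∩ Yara ∩ Jamal: 14:45-16:25.
Kira ∩ Imani ∩ Zubin ∩ Yara ∩ Jamal ∩ Ximena: 14:45-16:25.

14:45-16:25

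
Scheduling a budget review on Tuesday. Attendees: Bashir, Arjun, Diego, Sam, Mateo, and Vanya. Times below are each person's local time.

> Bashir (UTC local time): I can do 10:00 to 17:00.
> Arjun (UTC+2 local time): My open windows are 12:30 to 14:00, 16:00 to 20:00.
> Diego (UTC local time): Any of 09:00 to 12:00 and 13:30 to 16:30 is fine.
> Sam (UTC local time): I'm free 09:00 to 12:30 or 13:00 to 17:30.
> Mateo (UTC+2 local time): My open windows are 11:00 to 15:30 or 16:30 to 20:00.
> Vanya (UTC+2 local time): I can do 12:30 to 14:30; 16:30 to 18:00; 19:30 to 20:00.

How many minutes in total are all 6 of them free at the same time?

180

Bashir in UTC: 10:00-17:00.
Arjun in UTC: 10:30-12:00, 14:00-18:00 (subtract 2h to convert from UTC+2).
Diego in UTC: 09:00-12:00, 13:30-16:30.
Sam in UTC: 09:00-12:30, 13:00-17:30.
Mateo in UTC: 09:00-13:30, 14:30-18:00 (subtract 2h to convert from UTC+2).
Vanya in UTC: 10:30-12:30, 14:30-16:00, 17:30-18:00 (subtract 2h to convert from UTC+2).
Bashir ∩ Arjun: 10:30-12:00, 14:00-17:00.
Bashir ∩ Arjun ∩ Diego: 10:30-12:00, 14:00-16:30.
Bashir ∩ Arjun ∩ Diego ∩ Sam: 10:30-12:00, 14:00-16:30.
Bashir ∩ Arjun ∩ Diego ∩ Sam ∩ Mateo: 10:30-12:00, 14:30-16:30.
Bashir ∩ Arjun ∩ Diego ∩ Sam ∩ Mateo ∩ Vanya: 10:30-12:00, 14:30-16:00.
Summing the common windows: 90 + 90 = 180 minutes.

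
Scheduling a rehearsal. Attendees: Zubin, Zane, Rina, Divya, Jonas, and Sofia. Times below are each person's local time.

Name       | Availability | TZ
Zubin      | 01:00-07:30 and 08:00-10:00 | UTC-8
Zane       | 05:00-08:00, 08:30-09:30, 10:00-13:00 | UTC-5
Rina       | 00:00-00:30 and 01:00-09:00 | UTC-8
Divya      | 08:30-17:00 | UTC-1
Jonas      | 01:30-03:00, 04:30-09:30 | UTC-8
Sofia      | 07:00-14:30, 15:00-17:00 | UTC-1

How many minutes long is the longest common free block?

Zubin in UTC: 09:00-15:30, 16:00-18:00 (add 8h to convert from UTC-8).
Zane in UTC: 10:00-13:00, 13:30-14:30, 15:00-18:00 (add 5h to convert from UTC-5).
Rina in UTC: 08:00-08:30, 09:00-17:00 (add 8h to convert from UTC-8).
Divya in UTC: 09:30-18:00 (add 1h to convert from UTC-1).
Jonas in UTC: 09:30-11:00, 12:30-17:30 (add 8h to convert from UTC-8).
Sofia in UTC: 08:00-15:30, 16:00-18:00 (add 1h to convert from UTC-1).
Zubin ∩ Zane: 10:00-13:00, 13:30-14:30, 15:00-15:30, 16:00-18:00.
Zubin ∩ Zane ∩ Rina: 10:00-13:00, 13:30-14:30, 15:00-15:30, 16:00-17:00.
Zubin ∩ Zane ∩ Rina ∩ Divya: 10:00-13:00, 13:30-14:30, 15:00-15:30, 16:00-17:00.
Zubin ∩ Zane ∩ Rina ∩ Divya ∩ Jonas: 10:00-11:00, 12:30-13:00, 13:30-14:30, 15:00-15:30, 16:00-17:00.
Zubin ∩ Zane ∩ Rina ∩ Divya ∩ Jonas ∩ Sofia: 10:00-11:00, 12:30-13:00, 13:30-14:30, 15:00-15:30, 16:00-17:00.
So the common availability across everyone is 10:00-11:00, 12:30-13:00, 13:30-14:30, 15:00-15:30, 16:00-17:00.
The longest is 10:00-11:00 at 60 minutes.

60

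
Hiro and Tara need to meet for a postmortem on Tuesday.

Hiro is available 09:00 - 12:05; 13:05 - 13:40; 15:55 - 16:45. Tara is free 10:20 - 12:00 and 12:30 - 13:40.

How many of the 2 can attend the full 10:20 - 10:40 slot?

Hiro and Tara can make the full 10:20-10:40 slot — that's 2.

2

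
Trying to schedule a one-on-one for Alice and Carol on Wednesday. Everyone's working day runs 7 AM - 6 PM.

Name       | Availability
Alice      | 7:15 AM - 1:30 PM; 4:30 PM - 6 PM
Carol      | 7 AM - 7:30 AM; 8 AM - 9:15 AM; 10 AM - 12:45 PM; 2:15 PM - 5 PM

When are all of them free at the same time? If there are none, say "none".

Alice ∩ Carol: 07:15-07:30, 08:00-09:15, 10:00-12:45, 16:30-17:00.

07:15-07:30, 08:00-09:15, 10:00-12:45, 16:30-17:00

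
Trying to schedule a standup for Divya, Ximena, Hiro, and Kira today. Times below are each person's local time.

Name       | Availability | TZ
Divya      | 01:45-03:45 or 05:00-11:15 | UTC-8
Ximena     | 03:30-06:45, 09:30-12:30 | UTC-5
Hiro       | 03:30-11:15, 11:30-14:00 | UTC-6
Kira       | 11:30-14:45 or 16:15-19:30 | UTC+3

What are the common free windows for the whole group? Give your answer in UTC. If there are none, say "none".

Divya in UTC: 09:45-11:45, 13:00-19:15 (add 8h to convert from UTC-8).
Ximena in UTC: 08:30-11:45, 14:30-17:30 (add 5h to convert from UTC-5).
Hiro in UTC: 09:30-17:15, 17:30-20:00 (add 6h to convert from UTC-6).
Kira in UTC: 08:30-11:45, 13:15-16:30 (subtract 3h to convert from UTC+3).
Divya ∩ Ximena: 09:45-11:45, 14:30-17:30.
Divya ∩ Ximena ∩ Hiro: 09:45-11:45, 14:30-17:15.
Divya ∩ Ximena ∩ Hiro ∩ Kira: 09:45-11:45, 14:30-16:30.
So the common availability across everyone is 09:45-11:45, 14:30-16:30.

09:45-11:45, 14:30-16:30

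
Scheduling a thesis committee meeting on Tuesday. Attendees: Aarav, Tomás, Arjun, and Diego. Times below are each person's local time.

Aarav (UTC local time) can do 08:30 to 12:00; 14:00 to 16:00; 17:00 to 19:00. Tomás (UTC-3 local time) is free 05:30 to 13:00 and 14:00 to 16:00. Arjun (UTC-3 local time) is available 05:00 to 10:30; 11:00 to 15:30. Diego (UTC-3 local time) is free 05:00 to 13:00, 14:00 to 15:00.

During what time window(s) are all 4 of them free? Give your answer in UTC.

Aarav in UTC: 08:30-12:00, 14:00-16:00, 17:00-19:00.
Tomás in UTC: 08:30-16:00, 17:00-19:00 (add 3h to convert from UTC-3).
Arjun in UTC: 08:00-13:30, 14:00-18:30 (add 3h to convert from UTC-3).
Diego in UTC: 08:00-16:00, 17:00-18:00 (add 3h to convert from UTC-3).
Aarav ∩ Tomás: 08:30-12:00, 14:00-16:00, 17:00-19:00.
Aarav ∩ Tomás ∩ Arjun: 08:30-12:00, 14:00-16:00, 17:00-18:30.
Aarav ∩ Tomás ∩ Arjun ∩ Diego: 08:30-12:00, 14:00-16:00, 17:00-18:00.
Those are the intersection windows.

08:30-12:00, 14:00-16:00, 17:00-18:00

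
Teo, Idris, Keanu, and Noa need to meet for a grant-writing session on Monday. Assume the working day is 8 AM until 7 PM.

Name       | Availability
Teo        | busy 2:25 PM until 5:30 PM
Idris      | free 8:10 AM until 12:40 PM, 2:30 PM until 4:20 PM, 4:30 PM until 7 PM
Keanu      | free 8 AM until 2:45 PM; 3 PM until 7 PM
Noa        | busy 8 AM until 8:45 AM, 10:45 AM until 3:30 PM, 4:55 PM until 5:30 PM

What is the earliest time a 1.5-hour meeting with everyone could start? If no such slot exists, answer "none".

Teo free: 08:00-14:25, 17:30-19:00 (invert busy blocks within the working day).
Idris free: 08:10-12:40, 14:30-16:20, 16:30-19:00.
Keanu free: 08:00-14:45, 15:00-19:00.
Noa free: 08:45-10:45, 15:30-16:55, 17:30-19:00 (invert busy blocks within the working day).
Teo ∩ Idris: 08:10-12:40, 17:30-19:00.
Teo ∩ Idris ∩ Keanu: 08:10-12:40, 17:30-19:00.
Teo ∩ Idris ∩ Keanu ∩ Noa: 08:45-10:45, 17:30-19:00.
The first common window of at least 90 minutes is 08:45-10:45, so the earliest start is 08:45.

08:45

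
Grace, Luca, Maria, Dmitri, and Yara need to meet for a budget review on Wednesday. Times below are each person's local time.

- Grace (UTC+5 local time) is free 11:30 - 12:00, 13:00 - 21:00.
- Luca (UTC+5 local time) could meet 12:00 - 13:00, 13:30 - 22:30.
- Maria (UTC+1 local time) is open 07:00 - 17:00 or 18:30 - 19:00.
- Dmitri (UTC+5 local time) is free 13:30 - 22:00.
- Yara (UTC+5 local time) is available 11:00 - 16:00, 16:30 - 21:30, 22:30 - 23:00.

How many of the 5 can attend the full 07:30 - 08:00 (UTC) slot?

3

Grace in UTC: 06:30-07:00, 08:00-16:00 (subtract 5h to convert from UTC+5).
Luca in UTC: 07:00-08:00, 08:30-17:30 (subtract 5h to convert from UTC+5).
Maria in UTC: 06:00-16:00, 17:30-18:00 (subtract 1h to convert from UTC+1).
Dmitri in UTC: 08:30-17:00 (subtract 5h to convert from UTC+5).
Yara in UTC: 06:00-11:00, 11:30-16:30, 17:30-18:00 (subtract 5h to convert from UTC+5).
Luca, Maria, and Yara can make the full 07:30-08:00 slot — that's 3.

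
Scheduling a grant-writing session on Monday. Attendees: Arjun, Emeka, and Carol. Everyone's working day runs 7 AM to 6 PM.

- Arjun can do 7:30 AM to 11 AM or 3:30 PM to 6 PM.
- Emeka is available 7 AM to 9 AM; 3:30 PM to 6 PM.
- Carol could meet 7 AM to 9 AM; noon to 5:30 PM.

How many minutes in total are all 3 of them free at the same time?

210

Arjun ∩ Emeka: 07:30-09:00, 15:30-18:00.
Arjun ∩ Emeka ∩ Carol: 07:30-09:00, 15:30-17:30.
Summing the common windows: 90 + 120 = 210 minutes.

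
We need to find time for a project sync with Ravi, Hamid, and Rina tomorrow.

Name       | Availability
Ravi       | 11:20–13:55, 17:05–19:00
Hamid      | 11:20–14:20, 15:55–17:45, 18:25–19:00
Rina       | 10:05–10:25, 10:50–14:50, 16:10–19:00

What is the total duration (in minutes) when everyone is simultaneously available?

230

Ravi ∩ Hamid: 11:20-13:55, 17:05-17:45, 18:25-19:00.
Ravi ∩ Hamid ∩ Rina: 11:20-13:55, 17:05-17:45, 18:25-19:00.
So the common availability across everyone is 11:20-13:55, 17:05-17:45, 18:25-19:00.
Summing the common windows: 155 + 40 + 35 = 230 minutes.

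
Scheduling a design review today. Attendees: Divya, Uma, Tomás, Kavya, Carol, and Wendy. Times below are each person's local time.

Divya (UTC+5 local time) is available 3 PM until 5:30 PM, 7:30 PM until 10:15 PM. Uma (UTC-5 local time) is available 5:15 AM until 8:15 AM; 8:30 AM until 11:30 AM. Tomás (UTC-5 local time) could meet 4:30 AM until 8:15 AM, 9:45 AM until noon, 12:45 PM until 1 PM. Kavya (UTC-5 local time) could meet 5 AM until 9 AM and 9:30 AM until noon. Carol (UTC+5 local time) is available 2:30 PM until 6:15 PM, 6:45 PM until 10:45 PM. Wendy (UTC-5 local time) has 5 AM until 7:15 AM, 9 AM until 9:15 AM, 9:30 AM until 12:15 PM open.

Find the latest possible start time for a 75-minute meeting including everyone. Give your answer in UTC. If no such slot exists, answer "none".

Divya in UTC: 10:00-12:30, 14:30-17:15 (subtract 5h to convert from UTC+5).
Uma in UTC: 10:15-13:15, 13:30-16:30 (add 5h to convert from UTC-5).
Tomás in UTC: 09:30-13:15, 14:45-17:00, 17:45-18:00 (add 5h to convert from UTC-5).
Kavya in UTC: 10:00-14:00, 14:30-17:00 (add 5h to convert from UTC-5).
Carol in UTC: 09:30-13:15, 13:45-17:45 (subtract 5h to convert from UTC+5).
Wendy in UTC: 10:00-12:15, 14:00-14:15, 14:30-17:15 (add 5h to convert from UTC-5).
Divya ∩ Uma: 10:15-12:30, 14:30-16:30.
Divya ∩ Uma ∩ Tomás: 10:15-12:30, 14:45-16:30.
Divya ∩ Uma ∩ Tomás ∩ Kavya: 10:15-12:30, 14:45-16:30.
Divya ∩ Uma ∩ Tomás ∩ Kavya ∩ Carol: 10:15-12:30, 14:45-16:30.
Divya ∩ Uma ∩ Tomás ∩ Kavya ∩ Carol ∩ Wendy: 10:15-12:15, 14:45-16:30.
The last common window of at least 75 minutes is 14:45-16:30; a 75-minute meeting can start as late as 15:15 and still end by 16:30.

15:15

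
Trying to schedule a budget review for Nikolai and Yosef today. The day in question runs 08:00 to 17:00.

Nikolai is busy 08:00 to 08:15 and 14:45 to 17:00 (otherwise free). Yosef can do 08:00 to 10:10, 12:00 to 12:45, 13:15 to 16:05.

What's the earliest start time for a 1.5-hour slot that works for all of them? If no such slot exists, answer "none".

Nikolai free: 08:15-14:45 (invert busy blocks within the working day).
Yosef free: 08:00-10:10, 12:00-12:45, 13:15-16:05.
Nikolai ∩ Yosef: 08:15-10:10, 12:00-12:45, 13:15-14:45.
The first common window of at least 90 minutes is 08:15-10:10, so the earliest start is 08:15.

08:15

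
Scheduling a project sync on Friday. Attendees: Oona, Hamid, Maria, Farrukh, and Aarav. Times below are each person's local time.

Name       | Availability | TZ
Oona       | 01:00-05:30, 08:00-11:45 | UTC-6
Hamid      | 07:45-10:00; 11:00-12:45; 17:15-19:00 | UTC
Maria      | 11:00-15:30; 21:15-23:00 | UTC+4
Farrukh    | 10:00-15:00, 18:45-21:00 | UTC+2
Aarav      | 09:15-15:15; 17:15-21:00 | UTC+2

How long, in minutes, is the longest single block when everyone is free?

120

Oona in UTC: 07:00-11:30, 14:00-17:45 (add 6h to convert from UTC-6).
Hamid in UTC: 07:45-10:00, 11:00-12:45, 17:15-19:00.
Maria in UTC: 07:00-11:30, 17:15-19:00 (subtract 4h to convert from UTC+4).
Farrukh in UTC: 08:00-13:00, 16:45-19:00 (subtract 2h to convert from UTC+2).
Aarav in UTC: 07:15-13:15, 15:15-19:00 (subtract 2h to convert from UTC+2).
Oona ∩ Hamid: 07:45-10:00, 11:00-11:30, 17:15-17:45.
Oona ∩ Hamid ∩ Maria: 07:45-10:00, 11:00-11:30, 17:15-17:45.
Oona ∩ Hamid ∩ Maria ∩ Farrukh: 08:00-10:00, 11:00-11:30, 17:15-17:45.
Oona ∩ Hamid ∩ Maria ∩ Farrukh ∩ Aarav: 08:00-10:00, 11:00-11:30, 17:15-17:45.
So the common availability across everyone is 08:00-10:00, 11:00-11:30, 17:15-17:45.
The longest is 08:00-10:00 at 120 minutes.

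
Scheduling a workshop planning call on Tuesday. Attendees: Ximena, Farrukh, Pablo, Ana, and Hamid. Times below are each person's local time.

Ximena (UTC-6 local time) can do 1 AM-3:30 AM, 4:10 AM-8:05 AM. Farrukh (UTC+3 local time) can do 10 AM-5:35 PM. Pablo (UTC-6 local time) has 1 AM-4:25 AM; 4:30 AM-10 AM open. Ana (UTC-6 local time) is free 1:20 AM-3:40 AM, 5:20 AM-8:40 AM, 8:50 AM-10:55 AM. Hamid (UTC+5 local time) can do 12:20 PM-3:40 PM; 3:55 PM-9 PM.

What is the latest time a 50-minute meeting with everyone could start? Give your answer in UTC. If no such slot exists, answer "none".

Ximena in UTC: 07:00-09:30, 10:10-14:05 (add 6h to convert from UTC-6).
Farrukh in UTC: 07:00-14:35 (subtract 3h to convert from UTC+3).
Pablo in UTC: 07:00-10:25, 10:30-16:00 (add 6h to convert from UTC-6).
Ana in UTC: 07:20-09:40, 11:20-14:40, 14:50-16:55 (add 6h to convert from UTC-6).
Hamid in UTC: 07:20-10:40, 10:55-16:00 (subtract 5h to convert from UTC+5).
Ximena ∩ Farrukh: 07:00-09:30, 10:10-14:05.
Ximena ∩ Farrukh ∩ Pablo: 07:00-09:30, 10:10-10:25, 10:30-14:05.
Ximena ∩ Farrukh ∩ Pablo ∩ Ana: 07:20-09:30, 11:20-14:05.
Ximena ∩ Farrukh ∩ Pablo ∩ Ana ∩ Hamid: 07:20-09:30, 11:20-14:05.
The last common window of at least 50 minutes is 11:20-14:05; a 50-minute meeting can start as late as 13:15 and still end by 14:05.

13:15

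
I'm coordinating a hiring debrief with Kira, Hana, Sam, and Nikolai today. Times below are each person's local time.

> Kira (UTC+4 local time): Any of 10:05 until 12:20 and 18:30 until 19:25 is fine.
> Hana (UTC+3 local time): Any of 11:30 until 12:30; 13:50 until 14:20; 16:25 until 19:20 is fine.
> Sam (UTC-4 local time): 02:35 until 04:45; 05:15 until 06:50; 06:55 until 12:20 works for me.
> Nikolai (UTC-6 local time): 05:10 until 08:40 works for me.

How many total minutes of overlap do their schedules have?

10

Kira in UTC: 06:05-08:20, 14:30-15:25 (subtract 4h to convert from UTC+4).
Hana in UTC: 08:30-09:30, 10:50-11:20, 13:25-16:20 (subtract 3h to convert from UTC+3).
Sam in UTC: 06:35-08:45, 09:15-10:50, 10:55-16:20 (add 4h to convert from UTC-4).
Nikolai in UTC: 11:10-14:40 (add 6h to convert from UTC-6).
Kira ∩ Hana: 14:30-15:25.
Kira ∩ Hana ∩ Sam: 14:30-15:25.
Kira ∩ Hana ∩ Sam ∩ Nikolai: 14:30-14:40.
Those are the intersection windows.
That's a single block of 10 minutes.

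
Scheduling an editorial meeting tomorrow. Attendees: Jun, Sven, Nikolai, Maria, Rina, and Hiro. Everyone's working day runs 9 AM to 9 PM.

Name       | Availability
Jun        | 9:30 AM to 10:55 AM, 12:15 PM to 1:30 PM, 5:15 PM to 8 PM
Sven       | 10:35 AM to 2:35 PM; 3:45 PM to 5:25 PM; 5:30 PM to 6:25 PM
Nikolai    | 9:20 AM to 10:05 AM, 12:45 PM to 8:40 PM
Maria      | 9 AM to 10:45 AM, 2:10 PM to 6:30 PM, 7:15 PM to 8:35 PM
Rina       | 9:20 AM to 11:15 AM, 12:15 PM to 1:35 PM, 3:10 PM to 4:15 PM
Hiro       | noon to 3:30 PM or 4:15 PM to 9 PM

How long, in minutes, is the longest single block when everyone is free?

Jun ∩ Sven: 10:35-10:55, 12:15-13:30, 17:15-17:25, 17:30-18:25.
Jun ∩ Sven ∩ Nikolai: 12:45-13:30, 17:15-17:25, 17:30-18:25.
Jun ∩ Sven ∩ Nikolai ∩ Maria: 17:15-17:25, 17:30-18:25.
Jun ∩ Sven ∩ Nikolai ∩ Maria ∩ Rina: ∅.
Jun ∩ Sven ∩ Nikolai ∩ Maria ∩ Rina ∩ Hiro: ∅.
There is no time when everyone is free.
No common window exists, so the longest block is 0 minutes.

0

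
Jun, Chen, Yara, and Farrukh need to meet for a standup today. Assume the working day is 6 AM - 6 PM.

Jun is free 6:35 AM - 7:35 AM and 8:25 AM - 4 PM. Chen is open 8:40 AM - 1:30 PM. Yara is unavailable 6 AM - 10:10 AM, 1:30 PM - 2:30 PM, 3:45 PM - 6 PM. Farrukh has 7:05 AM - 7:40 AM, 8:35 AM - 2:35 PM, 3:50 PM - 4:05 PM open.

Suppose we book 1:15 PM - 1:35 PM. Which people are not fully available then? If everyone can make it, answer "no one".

Jun free: 06:35-07:35, 08:25-16:00.
Chen free: 08:40-13:30.
Yara free: 10:10-13:30, 14:30-15:45 (invert busy blocks within the working day).
Farrukh free: 07:05-07:40, 08:35-14:35, 15:50-16:05.
Jun: free for 13:15-13:35. Chen: not fully free for 13:15-13:35. Yara: not fully free for 13:15-13:35. Farrukh: free for 13:15-13:35.

Chen, Yara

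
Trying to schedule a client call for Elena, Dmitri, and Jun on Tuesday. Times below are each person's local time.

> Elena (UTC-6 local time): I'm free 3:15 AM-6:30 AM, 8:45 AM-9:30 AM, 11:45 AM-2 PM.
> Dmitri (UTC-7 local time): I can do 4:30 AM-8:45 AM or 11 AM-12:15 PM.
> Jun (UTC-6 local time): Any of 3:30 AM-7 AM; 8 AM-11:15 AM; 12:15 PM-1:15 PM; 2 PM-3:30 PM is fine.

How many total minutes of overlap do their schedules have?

Elena in UTC: 09:15-12:30, 14:45-15:30, 17:45-20:00 (add 6h to convert from UTC-6).
Dmitri in UTC: 11:30-15:45, 18:00-19:15 (add 7h to convert from UTC-7).
Jun in UTC: 09:30-13:00, 14:00-17:15, 18:15-19:15, 20:00-21:30 (add 6h to convert from UTC-6).
Elena ∩ Dmitri: 11:30-12:30, 14:45-15:30, 18:00-19:15.
Elena ∩ Dmitri ∩ Jun: 11:30-12:30, 14:45-15:30, 18:15-19:15.
Summing the common windows: 60 + 45 + 60 = 165 minutes.

165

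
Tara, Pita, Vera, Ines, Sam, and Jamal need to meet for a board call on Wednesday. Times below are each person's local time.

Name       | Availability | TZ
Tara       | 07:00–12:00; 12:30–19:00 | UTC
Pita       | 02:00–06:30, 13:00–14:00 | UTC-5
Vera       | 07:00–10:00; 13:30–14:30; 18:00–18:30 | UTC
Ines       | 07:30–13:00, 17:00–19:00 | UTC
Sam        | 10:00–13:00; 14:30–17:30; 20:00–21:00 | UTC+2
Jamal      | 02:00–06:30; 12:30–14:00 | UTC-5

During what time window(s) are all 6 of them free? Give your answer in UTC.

08:00-10:00, 18:00-18:30

Tara in UTC: 07:00-12:00, 12:30-19:00.
Pita in UTC: 07:00-11:30, 18:00-19:00 (add 5h to convert from UTC-5).
Vera in UTC: 07:00-10:00, 13:30-14:30, 18:00-18:30.
Ines in UTC: 07:30-13:00, 17:00-19:00.
Sam in UTC: 08:00-11:00, 12:30-15:30, 18:00-19:00 (subtract 2h to convert from UTC+2).
Jamal in UTC: 07:00-11:30, 17:30-19:00 (add 5h to convert from UTC-5).
Tara ∩ Pita: 07:00-11:30, 18:00-19:00.
Tara ∩ Pita ∩ Vera: 07:00-10:00, 18:00-18:30.
Tara ∩ Pita ∩ Vera ∩ Ines: 07:30-10:00, 18:00-18:30.
Tara ∩ Pita ∩ Vera ∩ Ines ∩ Sam: 08:00-10:00, 18:00-18:30.
Tara ∩ Pita ∩ Vera ∩ Ines ∩ Sam ∩ Jamal: 08:00-10:00, 18:00-18:30.
Those are the intersection windows.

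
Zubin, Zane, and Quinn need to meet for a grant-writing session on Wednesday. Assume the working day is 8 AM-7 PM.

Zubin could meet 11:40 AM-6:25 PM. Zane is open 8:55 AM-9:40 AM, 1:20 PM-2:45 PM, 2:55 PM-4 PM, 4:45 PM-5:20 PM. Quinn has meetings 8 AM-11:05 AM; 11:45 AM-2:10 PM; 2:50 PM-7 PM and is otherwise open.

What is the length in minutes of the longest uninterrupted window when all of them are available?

Zubin free: 11:40-18:25.
Zane free: 08:55-09:40, 13:20-14:45, 14:55-16:00, 16:45-17:20.
Quinn free: 11:05-11:45, 14:10-14:50 (invert busy blocks within the working day).
Zubin ∩ Zane: 13:20-14:45, 14:55-16:00, 16:45-17:20.
Zubin ∩ Zane ∩ Quinn: 14:10-14:45.
The longest is 14:10-14:45 at 35 minutes.

35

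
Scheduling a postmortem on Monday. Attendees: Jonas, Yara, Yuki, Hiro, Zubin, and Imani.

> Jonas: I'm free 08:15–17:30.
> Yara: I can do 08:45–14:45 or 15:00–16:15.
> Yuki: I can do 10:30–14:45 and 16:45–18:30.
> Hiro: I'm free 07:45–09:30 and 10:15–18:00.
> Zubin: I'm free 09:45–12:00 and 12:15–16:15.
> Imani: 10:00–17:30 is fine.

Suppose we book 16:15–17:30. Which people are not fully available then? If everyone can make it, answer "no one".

Yara, Yuki, Zubin

Jonas: free for 16:15-17:30. Yara: not fully free for 16:15-17:30. Yuki: not fully free for 16:15-17:30. Hiro: free for 16:15-17:30. Zubin: not fully free for 16:15-17:30. Imani: free for 16:15-17:30.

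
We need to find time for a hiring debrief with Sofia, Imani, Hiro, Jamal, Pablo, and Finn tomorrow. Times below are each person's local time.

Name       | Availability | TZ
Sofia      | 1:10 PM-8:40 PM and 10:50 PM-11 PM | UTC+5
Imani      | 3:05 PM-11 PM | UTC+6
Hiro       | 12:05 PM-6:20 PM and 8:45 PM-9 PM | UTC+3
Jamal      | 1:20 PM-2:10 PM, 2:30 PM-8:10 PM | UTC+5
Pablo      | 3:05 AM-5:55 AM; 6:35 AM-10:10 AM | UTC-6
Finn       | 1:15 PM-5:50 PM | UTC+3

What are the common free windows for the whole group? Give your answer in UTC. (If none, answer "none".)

10:15-11:55, 12:35-14:50

Sofia in UTC: 08:10-15:40, 17:50-18:00 (subtract 5h to convert from UTC+5).
Imani in UTC: 09:05-17:00 (subtract 6h to convert from UTC+6).
Hiro in UTC: 09:05-15:20, 17:45-18:00 (subtract 3h to convert from UTC+3).
Jamal in UTC: 08:20-09:10, 09:30-15:10 (subtract 5h to convert from UTC+5).
Pablo in UTC: 09:05-11:55, 12:35-16:10 (add 6h to convert from UTC-6).
Finn in UTC: 10:15-14:50 (subtract 3h to convert from UTC+3).
Sofia ∩ Imani: 09:05-15:40.
Sofia ∩ Imani ∩ Hiro: 09:05-15:20.
Sofia ∩ Imani ∩ Hiro ∩ Jamal: 09:05-09:10, 09:30-15:10.
Sofia ∩ Imani ∩ Hiro ∩ Jamal ∩ Pablo: 09:05-09:10, 09:30-11:55, 12:35-15:10.
Sofia ∩ Imani ∩ Hiro ∩ Jamal ∩ Pablo ∩ Finn: 10:15-11:55, 12:35-14:50.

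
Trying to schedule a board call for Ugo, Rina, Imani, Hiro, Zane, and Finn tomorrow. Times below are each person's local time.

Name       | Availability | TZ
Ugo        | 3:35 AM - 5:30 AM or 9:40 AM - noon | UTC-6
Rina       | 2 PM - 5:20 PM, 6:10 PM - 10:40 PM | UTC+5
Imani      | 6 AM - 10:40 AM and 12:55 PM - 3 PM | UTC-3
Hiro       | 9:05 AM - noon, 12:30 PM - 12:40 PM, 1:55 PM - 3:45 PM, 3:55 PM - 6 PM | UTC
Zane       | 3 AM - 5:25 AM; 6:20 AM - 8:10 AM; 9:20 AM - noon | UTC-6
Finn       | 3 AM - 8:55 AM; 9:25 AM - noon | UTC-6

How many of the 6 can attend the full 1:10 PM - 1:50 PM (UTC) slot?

3

Ugo in UTC: 09:35-11:30, 15:40-18:00 (add 6h to convert from UTC-6).
Rina in UTC: 09:00-12:20, 13:10-17:40 (subtract 5h to convert from UTC+5).
Imani in UTC: 09:00-13:40, 15:55-18:00 (add 3h to convert from UTC-3).
Hiro in UTC: 09:05-12:00, 12:30-12:40, 13:55-15:45, 15:55-18:00.
Zane in UTC: 09:00-11:25, 12:20-14:10, 15:20-18:00 (add 6h to convert from UTC-6).
Finn in UTC: 09:00-14:55, 15:25-18:00 (add 6h to convert from UTC-6).
Rina, Zane, and Finn can make the full 13:10-13:50 slot — that's 3.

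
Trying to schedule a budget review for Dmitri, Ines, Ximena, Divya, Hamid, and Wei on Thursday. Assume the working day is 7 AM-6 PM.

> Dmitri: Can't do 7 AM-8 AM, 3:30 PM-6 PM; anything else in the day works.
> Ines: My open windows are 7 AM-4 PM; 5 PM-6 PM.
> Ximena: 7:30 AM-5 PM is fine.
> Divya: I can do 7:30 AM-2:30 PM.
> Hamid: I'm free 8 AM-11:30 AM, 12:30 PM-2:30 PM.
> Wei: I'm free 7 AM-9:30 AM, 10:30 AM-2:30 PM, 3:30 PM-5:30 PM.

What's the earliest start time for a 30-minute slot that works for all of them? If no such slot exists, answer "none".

08:00

Dmitri free: 08:00-15:30 (invert busy blocks within the working day).
Ines free: 07:00-16:00, 17:00-18:00.
Ximena free: 07:30-17:00.
Divya free: 07:30-14:30.
Hamid free: 08:00-11:30, 12:30-14:30.
Wei free: 07:00-09:30, 10:30-14:30, 15:30-17:30.
Dmitri ∩ Ines: 08:00-15:30.
Dmitri ∩ Ines ∩ Ximena: 08:00-15:30.
Dmitri ∩ Ines ∩ Ximena ∩ Divya: 08:00-14:30.
Dmitri ∩ Ines ∩ Ximena ∩ Divya ∩ Hamid: 08:00-11:30, 12:30-14:30.
Dmitri ∩ Ines ∩ Ximena ∩ Divya ∩ Hamid ∩ Wei: 08:00-09:30, 10:30-11:30, 12:30-14:30.
Those are the intersection windows.
The first common window of at least 30 minutes is 08:00-09:30, so the earliest start is 08:00.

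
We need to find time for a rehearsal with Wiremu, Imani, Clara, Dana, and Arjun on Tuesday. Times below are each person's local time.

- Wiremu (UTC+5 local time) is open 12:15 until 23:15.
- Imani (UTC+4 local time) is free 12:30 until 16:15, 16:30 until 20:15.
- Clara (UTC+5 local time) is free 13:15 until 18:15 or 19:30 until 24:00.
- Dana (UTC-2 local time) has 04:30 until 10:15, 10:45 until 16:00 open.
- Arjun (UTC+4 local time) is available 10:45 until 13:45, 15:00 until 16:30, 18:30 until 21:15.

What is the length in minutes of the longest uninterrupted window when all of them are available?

Wiremu in UTC: 07:15-18:15 (subtract 5h to convert from UTC+5).
Imani in UTC: 08:30-12:15, 12:30-16:15 (subtract 4h to convert from UTC+4).
Clara in UTC: 08:15-13:15, 14:30-19:00 (subtract 5h to convert from UTC+5).
Dana in UTC: 06:30-12:15, 12:45-18:00 (add 2h to convert from UTC-2).
Arjun in UTC: 06:45-09:45, 11:00-12:30, 14:30-17:15 (subtract 4h to convert from UTC+4).
Wiremu ∩ Imani: 08:30-12:15, 12:30-16:15.
Wiremu ∩ Imani ∩ Clara: 08:30-12:15, 12:30-13:15, 14:30-16:15.
Wiremu ∩ Imani ∩ Clara ∩ Dana: 08:30-12:15, 12:45-13:15, 14:30-16:15.
Wiremu ∩ Imani ∩ Clara ∩ Dana ∩ Arjun: 08:30-09:45, 11:00-12:15, 14:30-16:15.
The longest is 14:30-16:15 at 105 minutes.

105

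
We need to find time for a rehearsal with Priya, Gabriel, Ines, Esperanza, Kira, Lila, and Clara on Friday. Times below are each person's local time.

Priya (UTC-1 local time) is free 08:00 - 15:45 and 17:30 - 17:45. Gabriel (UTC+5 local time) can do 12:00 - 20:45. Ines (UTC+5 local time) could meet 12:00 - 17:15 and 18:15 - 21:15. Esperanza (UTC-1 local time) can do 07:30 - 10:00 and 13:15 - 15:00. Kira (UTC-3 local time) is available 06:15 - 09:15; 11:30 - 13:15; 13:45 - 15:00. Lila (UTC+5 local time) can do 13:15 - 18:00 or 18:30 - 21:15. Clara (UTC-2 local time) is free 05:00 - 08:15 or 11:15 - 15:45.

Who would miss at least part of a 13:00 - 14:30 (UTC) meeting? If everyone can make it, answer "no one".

Clara, Esperanza, Ines, Kira, Lila

Priya in UTC: 09:00-16:45, 18:30-18:45 (add 1h to convert from UTC-1).
Gabriel in UTC: 07:00-15:45 (subtract 5h to convert from UTC+5).
Ines in UTC: 07:00-12:15, 13:15-16:15 (subtract 5h to convert from UTC+5).
Esperanza in UTC: 08:30-11:00, 14:15-16:00 (add 1h to convert from UTC-1).
Kira in UTC: 09:15-12:15, 14:30-16:15, 16:45-18:00 (add 3h to convert from UTC-3).
Lila in UTC: 08:15-13:00, 13:30-16:15 (subtract 5h to convert from UTC+5).
Clara in UTC: 07:00-10:15, 13:15-17:45 (add 2h to convert from UTC-2).
Priya: free for 13:00-14:30. Gabriel: free for 13:00-14:30. Ines: not fully free for 13:00-14:30. Esperanza: not fully free for 13:00-14:30. Kira: not fully free for 13:00-14:30. Lila: not fully free for 13:00-14:30. Clara: not fully free for 13:00-14:30.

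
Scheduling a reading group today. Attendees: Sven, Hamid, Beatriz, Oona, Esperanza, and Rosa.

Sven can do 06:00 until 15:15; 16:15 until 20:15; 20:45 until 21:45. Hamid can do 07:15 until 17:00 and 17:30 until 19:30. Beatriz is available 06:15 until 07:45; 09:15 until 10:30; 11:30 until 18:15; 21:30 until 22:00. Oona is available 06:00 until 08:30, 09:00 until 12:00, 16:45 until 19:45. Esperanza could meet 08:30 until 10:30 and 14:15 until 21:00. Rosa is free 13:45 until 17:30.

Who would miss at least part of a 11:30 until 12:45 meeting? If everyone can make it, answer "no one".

Sven: free for 11:30-12:45. Hamid: free for 11:30-12:45. Beatriz: free for 11:30-12:45. Oona: not fully free for 11:30-12:45. Esperanza: not fully free for 11:30-12:45. Rosa: not fully free for 11:30-12:45.

Esperanza, Oona, Rosa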